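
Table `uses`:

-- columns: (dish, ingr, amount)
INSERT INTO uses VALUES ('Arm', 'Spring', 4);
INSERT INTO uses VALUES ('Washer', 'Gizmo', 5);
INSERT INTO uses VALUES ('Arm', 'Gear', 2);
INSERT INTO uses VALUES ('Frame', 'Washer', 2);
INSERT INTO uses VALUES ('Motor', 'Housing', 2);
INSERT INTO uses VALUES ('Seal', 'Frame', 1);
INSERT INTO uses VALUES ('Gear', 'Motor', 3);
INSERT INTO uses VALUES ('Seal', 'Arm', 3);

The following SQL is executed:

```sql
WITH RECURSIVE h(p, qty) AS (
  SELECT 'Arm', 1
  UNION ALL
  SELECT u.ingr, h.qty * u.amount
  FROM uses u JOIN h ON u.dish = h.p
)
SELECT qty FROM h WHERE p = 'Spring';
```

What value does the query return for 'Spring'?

4

Base: (Arm, qty=1).
Iteration 1: components of {Arm} -> Gear = 1*2 = 2, Spring = 1*4 = 4.
Iteration 2: components of {Gear,Spring} -> Motor = 2*3 = 6.
Iteration 3: components of {Motor} -> Housing = 6*2 = 12.
Iteration 4: no further components; recursion stops.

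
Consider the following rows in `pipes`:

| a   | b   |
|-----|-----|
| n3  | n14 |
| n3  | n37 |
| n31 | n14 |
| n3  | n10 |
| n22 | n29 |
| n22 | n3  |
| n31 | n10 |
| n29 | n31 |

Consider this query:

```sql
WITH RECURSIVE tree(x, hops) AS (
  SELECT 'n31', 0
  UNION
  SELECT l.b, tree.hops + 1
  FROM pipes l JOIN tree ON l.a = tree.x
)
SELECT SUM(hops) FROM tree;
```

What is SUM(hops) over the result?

Base: (n31, hops=0).
Iteration 1: edges from {n31} -> (n10, hops=1), (n14, hops=1).
Iteration 2: no outgoing edges from {n10,n14}; recursion stops.
SUM(hops) = 0 + 1 + 1 = 2.

2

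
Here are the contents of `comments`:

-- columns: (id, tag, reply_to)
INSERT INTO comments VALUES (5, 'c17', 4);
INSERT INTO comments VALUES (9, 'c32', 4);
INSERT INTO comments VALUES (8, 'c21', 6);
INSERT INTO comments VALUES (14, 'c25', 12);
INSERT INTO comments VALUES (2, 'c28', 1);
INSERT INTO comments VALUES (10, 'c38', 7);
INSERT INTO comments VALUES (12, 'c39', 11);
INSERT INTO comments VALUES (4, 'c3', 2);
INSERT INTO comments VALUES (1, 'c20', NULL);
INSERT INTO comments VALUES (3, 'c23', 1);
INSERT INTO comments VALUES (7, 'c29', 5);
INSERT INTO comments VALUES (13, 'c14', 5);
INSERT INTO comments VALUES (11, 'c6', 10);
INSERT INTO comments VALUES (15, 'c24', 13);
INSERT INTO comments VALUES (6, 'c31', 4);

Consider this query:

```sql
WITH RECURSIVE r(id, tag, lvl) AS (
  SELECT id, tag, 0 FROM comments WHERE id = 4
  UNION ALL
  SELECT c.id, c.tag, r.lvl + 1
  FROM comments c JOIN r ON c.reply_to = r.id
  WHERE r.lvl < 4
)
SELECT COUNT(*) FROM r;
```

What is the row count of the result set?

10

Base: id=4 (c3) at lvl 0.
Iteration 1: rows with reply_to in {4} -> c17 (id 5, lvl 1), c31 (id 6, lvl 1), c32 (id 9, lvl 1).
Iteration 2: rows with reply_to in {5,6,9} -> c29 (id 7, lvl 2), c21 (id 8, lvl 2), c14 (id 13, lvl 2).
Iteration 3: rows with reply_to in {7,8,13} -> c38 (id 10, lvl 3), c24 (id 15, lvl 3).
Iteration 4: rows with reply_to in {10,15} -> c6 (id 11, lvl 4).
Iteration 5: lvl < 4 fails for all current rows; recursion stops.
Total rows emitted: 10.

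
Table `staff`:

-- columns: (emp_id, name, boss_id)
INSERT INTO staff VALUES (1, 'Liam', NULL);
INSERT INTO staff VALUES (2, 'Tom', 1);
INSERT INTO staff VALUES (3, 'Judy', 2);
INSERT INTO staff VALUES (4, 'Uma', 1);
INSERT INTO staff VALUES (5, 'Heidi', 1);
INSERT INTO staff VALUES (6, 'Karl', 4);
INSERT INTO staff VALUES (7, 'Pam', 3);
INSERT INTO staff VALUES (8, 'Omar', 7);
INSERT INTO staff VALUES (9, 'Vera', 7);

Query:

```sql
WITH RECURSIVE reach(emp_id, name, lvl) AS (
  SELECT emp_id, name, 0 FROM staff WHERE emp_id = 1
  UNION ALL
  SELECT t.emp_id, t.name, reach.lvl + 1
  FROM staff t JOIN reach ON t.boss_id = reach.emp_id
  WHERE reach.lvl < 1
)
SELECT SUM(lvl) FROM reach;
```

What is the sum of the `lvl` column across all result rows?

3

Base: emp_id=1 (Liam) at lvl 0.
Iteration 1: rows with boss_id in {1} -> Tom (id 2, lvl 1), Uma (id 4, lvl 1), Heidi (id 5, lvl 1).
Iteration 2: lvl < 1 fails for all current rows; recursion stops.
SUM(lvl) = 0 + 1 + 1 + 1 = 3.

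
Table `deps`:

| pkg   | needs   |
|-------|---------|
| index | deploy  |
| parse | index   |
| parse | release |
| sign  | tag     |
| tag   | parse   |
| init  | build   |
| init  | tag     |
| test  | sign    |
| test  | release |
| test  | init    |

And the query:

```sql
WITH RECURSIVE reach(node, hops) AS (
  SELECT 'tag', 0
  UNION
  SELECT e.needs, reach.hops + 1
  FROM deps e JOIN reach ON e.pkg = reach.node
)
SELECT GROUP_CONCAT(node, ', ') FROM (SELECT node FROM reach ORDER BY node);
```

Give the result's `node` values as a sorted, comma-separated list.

Base: (tag, hops=0).
Iteration 1: edges from {tag} -> (parse, hops=1).
Iteration 2: edges from {parse} -> (index, hops=2), (release, hops=2).
Iteration 3: edges from {index,release} -> (deploy, hops=3).
Iteration 4: no outgoing edges from {deploy}; recursion stops.

deploy, index, parse, release, tag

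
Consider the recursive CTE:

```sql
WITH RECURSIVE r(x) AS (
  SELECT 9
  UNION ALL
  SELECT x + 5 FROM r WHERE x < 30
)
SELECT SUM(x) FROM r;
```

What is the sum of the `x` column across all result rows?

129

Base: x=9.
Iteration 1: 9 < 30 holds -> x = 9 + 5 = 14.
Iteration 2: 14 < 30 holds -> x = 14 + 5 = 19.
Iteration 3: 19 < 30 holds -> x = 19 + 5 = 24.
Iteration 4: 24 < 30 holds -> x = 24 + 5 = 29.
Iteration 5: 29 < 30 holds -> x = 29 + 5 = 34.
Iteration 6: 34 < 30 fails; recursion stops.
SUM(x) = 9 + 14 + 19 + 24 + 29 + 34 = 129.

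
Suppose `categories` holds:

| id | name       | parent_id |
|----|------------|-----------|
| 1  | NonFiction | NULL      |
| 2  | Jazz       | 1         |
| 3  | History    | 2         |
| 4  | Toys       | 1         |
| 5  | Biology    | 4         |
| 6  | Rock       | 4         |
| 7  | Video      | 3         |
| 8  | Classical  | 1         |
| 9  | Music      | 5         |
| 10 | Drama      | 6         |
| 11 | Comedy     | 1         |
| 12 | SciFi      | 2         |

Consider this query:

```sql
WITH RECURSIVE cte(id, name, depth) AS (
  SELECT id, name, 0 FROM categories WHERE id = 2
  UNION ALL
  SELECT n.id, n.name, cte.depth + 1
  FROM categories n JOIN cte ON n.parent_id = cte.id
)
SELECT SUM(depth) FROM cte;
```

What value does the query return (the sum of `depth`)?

Base: id=2 (Jazz) at depth 0.
Iteration 1: rows with parent_id in {2} -> History (id 3, depth 1), SciFi (id 12, depth 1).
Iteration 2: rows with parent_id in {3,12} -> Video (id 7, depth 2).
Iteration 3: no rows with parent_id in {7}; recursion stops.
SUM(depth) = 0 + 1 + 1 + 2 = 4.

4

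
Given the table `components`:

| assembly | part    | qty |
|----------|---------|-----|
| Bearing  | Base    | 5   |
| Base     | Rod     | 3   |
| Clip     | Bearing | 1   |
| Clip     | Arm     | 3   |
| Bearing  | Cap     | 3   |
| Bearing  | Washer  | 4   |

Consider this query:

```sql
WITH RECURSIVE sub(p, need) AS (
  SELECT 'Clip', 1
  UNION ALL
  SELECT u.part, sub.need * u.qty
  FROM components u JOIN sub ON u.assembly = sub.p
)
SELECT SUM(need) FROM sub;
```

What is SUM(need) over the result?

32

Base: (Clip, need=1).
Iteration 1: components of {Clip} -> Arm = 1*3 = 3, Bearing = 1*1 = 1.
Iteration 2: components of {Arm,Bearing} -> Base = 1*5 = 5, Cap = 1*3 = 3, Washer = 1*4 = 4.
Iteration 3: components of {Base,Cap,Washer} -> Rod = 5*3 = 15.
Iteration 4: no further components; recursion stops.
SUM(need) = 1 + 1 + 3 + 5 + 3 + 4 + 15 = 32.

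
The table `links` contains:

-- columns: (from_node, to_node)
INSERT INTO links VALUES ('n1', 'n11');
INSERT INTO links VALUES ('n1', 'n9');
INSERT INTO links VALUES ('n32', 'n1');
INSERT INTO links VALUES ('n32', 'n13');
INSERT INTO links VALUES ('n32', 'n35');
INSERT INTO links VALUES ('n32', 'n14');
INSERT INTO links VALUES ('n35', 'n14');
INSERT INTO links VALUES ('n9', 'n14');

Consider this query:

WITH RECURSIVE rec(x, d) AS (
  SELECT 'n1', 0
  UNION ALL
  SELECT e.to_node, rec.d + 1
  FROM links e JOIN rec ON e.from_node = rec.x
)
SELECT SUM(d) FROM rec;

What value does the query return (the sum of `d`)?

Base: (n1, d=0).
Iteration 1: edges from {n1} -> (n11, d=1), (n9, d=1).
Iteration 2: edges from {n11,n9} -> (n14, d=2).
Iteration 3: no outgoing edges from {n14}; recursion stops.
SUM(d) = 0 + 1 + 1 + 2 = 4.

4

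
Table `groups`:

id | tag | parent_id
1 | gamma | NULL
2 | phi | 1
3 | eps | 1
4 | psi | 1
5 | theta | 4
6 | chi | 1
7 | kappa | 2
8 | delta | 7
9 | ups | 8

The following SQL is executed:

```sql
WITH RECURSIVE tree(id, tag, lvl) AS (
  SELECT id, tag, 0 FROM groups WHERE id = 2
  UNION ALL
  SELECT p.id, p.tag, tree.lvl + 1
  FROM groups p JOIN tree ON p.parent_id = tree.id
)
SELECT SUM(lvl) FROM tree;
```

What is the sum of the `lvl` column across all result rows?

Base: id=2 (phi) at lvl 0.
Iteration 1: rows with parent_id in {2} -> kappa (id 7, lvl 1).
Iteration 2: rows with parent_id in {7} -> delta (id 8, lvl 2).
Iteration 3: rows with parent_id in {8} -> ups (id 9, lvl 3).
Iteration 4: no rows with parent_id in {9}; recursion stops.
SUM(lvl) = 0 + 1 + 2 + 3 = 6.

6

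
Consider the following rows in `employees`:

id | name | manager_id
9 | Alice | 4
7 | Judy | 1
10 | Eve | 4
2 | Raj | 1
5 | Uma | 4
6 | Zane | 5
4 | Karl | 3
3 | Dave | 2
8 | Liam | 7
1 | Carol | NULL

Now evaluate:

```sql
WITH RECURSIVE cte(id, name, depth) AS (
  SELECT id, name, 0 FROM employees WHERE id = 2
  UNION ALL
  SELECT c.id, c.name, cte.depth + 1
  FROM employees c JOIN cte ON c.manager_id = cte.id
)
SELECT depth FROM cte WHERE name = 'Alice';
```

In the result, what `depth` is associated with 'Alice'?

Base: id=2 (Raj) at depth 0.
Iteration 1: rows with manager_id in {2} -> Dave (id 3, depth 1).
Iteration 2: rows with manager_id in {3} -> Karl (id 4, depth 2).
Iteration 3: rows with manager_id in {4} -> Uma (id 5, depth 3), Alice (id 9, depth 3), Eve (id 10, depth 3).
Iteration 4: rows with manager_id in {5,9,10} -> Zane (id 6, depth 4).
Iteration 5: no rows with manager_id in {6}; recursion stops.

3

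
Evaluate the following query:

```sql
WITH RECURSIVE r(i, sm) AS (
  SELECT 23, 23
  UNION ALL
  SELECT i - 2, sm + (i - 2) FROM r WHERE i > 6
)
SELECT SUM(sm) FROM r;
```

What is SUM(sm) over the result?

935

Base: i=23, sm=23.
Iteration 1: 23 > 6 holds -> i = 23 - 2 = 21, sm = 23 + 21 = 44.
Iteration 2: 21 > 6 holds -> i = 21 - 2 = 19, sm = 44 + 19 = 63.
Iteration 3: 19 > 6 holds -> i = 19 - 2 = 17, sm = 63 + 17 = 80.
Iteration 4: 17 > 6 holds -> i = 17 - 2 = 15, sm = 80 + 15 = 95.
Iteration 5: 15 > 6 holds -> i = 15 - 2 = 13, sm = 95 + 13 = 108.
Iteration 6: 13 > 6 holds -> i = 13 - 2 = 11, sm = 108 + 11 = 119.
Iteration 7: 11 > 6 holds -> i = 11 - 2 = 9, sm = 119 + 9 = 128.
Iteration 8: 9 > 6 holds -> i = 9 - 2 = 7, sm = 128 + 7 = 135.
Iteration 9: 7 > 6 holds -> i = 7 - 2 = 5, sm = 135 + 5 = 140.
Iteration 10: 5 > 6 fails; recursion stops.
SUM(sm) = 23 + 44 + 63 + 80 + 95 + 108 + 119 + 128 + 135 + 140 = 935.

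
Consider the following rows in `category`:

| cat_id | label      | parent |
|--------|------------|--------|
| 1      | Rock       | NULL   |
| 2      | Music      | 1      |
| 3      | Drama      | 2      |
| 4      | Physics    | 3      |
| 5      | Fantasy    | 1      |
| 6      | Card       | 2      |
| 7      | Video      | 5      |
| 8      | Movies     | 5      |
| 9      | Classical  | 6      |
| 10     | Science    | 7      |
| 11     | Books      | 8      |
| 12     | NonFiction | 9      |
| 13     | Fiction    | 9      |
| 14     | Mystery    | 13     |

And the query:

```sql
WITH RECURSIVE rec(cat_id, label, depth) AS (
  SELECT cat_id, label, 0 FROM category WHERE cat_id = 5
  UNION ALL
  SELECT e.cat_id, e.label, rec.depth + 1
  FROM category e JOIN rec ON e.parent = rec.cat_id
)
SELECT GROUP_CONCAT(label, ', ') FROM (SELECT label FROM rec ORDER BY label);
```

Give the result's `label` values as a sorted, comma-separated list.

Base: cat_id=5 (Fantasy) at depth 0.
Iteration 1: rows with parent in {5} -> Video (id 7, depth 1), Movies (id 8, depth 1).
Iteration 2: rows with parent in {7,8} -> Science (id 10, depth 2), Books (id 11, depth 2).
Iteration 3: no rows with parent in {10,11}; recursion stops.

Books, Fantasy, Movies, Science, Video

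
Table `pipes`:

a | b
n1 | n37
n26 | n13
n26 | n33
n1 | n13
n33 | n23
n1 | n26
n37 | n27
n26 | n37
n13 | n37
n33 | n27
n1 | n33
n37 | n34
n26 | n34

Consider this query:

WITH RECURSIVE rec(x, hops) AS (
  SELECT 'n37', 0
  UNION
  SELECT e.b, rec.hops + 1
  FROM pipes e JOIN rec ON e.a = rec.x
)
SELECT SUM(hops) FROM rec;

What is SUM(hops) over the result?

2

Base: (n37, hops=0).
Iteration 1: edges from {n37} -> (n27, hops=1), (n34, hops=1).
Iteration 2: no outgoing edges from {n27,n34}; recursion stops.
SUM(hops) = 0 + 1 + 1 = 2.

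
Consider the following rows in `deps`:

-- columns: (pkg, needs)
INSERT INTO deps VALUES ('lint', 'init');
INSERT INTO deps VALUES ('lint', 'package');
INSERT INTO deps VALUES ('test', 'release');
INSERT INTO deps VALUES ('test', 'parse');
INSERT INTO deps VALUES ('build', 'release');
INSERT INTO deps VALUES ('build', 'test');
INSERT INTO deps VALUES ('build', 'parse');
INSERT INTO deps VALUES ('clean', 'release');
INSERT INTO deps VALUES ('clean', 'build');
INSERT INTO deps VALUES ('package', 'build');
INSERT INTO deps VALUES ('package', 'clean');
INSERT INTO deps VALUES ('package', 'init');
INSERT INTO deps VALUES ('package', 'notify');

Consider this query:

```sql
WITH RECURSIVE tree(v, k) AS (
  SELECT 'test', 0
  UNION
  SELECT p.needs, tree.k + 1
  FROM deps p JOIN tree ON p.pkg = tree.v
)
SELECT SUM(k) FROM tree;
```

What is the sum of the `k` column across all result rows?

Base: (test, k=0).
Iteration 1: edges from {test} -> (parse, k=1), (release, k=1).
Iteration 2: no outgoing edges from {parse,release}; recursion stops.
SUM(k) = 0 + 1 + 1 = 2.

2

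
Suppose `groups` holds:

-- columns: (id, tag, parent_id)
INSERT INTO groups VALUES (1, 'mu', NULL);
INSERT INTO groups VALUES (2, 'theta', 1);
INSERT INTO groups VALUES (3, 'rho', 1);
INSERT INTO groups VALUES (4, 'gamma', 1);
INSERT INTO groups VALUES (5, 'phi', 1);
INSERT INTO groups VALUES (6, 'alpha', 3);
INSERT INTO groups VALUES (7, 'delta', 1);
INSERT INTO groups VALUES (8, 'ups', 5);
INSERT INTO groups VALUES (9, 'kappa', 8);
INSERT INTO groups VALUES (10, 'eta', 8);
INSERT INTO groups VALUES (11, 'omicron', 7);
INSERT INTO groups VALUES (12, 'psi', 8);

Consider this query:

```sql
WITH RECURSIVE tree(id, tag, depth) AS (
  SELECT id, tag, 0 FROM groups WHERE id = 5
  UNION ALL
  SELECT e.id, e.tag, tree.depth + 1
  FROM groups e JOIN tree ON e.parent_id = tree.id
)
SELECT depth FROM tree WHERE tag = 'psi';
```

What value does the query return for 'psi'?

Base: id=5 (phi) at depth 0.
Iteration 1: rows with parent_id in {5} -> ups (id 8, depth 1).
Iteration 2: rows with parent_id in {8} -> kappa (id 9, depth 2), eta (id 10, depth 2), psi (id 12, depth 2).
Iteration 3: no rows with parent_id in {9,10,12}; recursion stops.

2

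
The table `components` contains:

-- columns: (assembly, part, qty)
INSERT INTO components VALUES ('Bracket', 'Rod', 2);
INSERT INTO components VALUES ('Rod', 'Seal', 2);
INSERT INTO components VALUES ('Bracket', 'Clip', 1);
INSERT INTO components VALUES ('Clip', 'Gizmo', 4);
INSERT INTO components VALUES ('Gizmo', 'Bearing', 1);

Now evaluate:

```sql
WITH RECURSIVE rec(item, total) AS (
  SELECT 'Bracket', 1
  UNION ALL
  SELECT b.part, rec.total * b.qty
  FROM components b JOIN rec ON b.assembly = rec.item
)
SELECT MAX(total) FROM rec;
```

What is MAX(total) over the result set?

Base: (Bracket, total=1).
Iteration 1: components of {Bracket} -> Clip = 1*1 = 1, Rod = 1*2 = 2.
Iteration 2: components of {Clip,Rod} -> Gizmo = 1*4 = 4, Seal = 2*2 = 4.
Iteration 3: components of {Gizmo,Seal} -> Bearing = 4*1 = 4.
Iteration 4: no further components; recursion stops.
total values: 1, 2, 1, 4, 4, 4; the maximum is 4.

4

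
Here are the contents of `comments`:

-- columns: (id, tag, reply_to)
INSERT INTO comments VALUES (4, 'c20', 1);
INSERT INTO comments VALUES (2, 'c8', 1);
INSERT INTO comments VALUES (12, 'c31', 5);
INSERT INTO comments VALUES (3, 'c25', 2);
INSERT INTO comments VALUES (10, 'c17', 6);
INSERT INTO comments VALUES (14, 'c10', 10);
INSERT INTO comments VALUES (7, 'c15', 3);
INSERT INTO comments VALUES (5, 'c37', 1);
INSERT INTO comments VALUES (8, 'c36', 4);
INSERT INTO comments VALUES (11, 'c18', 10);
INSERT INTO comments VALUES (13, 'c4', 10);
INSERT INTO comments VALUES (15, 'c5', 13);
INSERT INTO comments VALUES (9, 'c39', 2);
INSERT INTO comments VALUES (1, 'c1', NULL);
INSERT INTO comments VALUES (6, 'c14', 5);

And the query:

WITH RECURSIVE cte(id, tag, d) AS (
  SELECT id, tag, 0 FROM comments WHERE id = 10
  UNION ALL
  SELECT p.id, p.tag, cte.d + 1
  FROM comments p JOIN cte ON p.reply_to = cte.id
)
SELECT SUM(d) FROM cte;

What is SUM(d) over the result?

5

Base: id=10 (c17) at d 0.
Iteration 1: rows with reply_to in {10} -> c18 (id 11, d 1), c4 (id 13, d 1), c10 (id 14, d 1).
Iteration 2: rows with reply_to in {11,13,14} -> c5 (id 15, d 2).
Iteration 3: no rows with reply_to in {15}; recursion stops.
SUM(d) = 0 + 1 + 1 + 1 + 2 = 5.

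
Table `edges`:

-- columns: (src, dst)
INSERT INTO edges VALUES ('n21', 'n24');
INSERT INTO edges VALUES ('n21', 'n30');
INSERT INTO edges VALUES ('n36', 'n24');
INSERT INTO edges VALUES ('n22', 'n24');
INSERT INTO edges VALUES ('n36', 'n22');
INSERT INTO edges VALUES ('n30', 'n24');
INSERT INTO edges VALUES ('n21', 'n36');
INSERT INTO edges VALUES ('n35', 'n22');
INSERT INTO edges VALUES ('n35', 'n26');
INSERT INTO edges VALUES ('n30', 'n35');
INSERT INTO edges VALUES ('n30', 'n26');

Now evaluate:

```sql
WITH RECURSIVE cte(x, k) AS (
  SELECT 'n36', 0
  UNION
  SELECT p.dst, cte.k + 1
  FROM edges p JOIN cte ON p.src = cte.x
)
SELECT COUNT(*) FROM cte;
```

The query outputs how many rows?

Base: (n36, k=0).
Iteration 1: edges from {n36} -> (n22, k=1), (n24, k=1).
Iteration 2: edges from {n22,n24} -> (n24, k=2).
Iteration 3: no outgoing edges from {n24}; recursion stops.
Total rows emitted: 4.

4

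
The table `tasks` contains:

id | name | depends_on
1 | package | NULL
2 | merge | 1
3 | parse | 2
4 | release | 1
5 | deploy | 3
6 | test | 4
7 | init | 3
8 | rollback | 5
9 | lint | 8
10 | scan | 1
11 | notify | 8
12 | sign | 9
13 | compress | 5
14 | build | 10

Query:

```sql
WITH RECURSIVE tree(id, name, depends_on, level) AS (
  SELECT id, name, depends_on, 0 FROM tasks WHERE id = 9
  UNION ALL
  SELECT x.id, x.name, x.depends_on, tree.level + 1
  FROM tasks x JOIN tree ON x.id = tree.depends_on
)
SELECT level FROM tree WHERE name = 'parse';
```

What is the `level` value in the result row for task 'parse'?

Base: id=9 (lint), depends_on=8, level 0.
Iteration 1: join on id=8 -> rollback (id 8, depends_on=5, level 1).
Iteration 2: join on id=5 -> deploy (id 5, depends_on=3, level 2).
Iteration 3: join on id=3 -> parse (id 3, depends_on=2, level 3).
Iteration 4: join on id=2 -> merge (id 2, depends_on=1, level 4).
Iteration 5: join on id=1 -> package (id 1, depends_on=NULL, level 5).
Iteration 6: depends_on is NULL; no match; recursion stops.

3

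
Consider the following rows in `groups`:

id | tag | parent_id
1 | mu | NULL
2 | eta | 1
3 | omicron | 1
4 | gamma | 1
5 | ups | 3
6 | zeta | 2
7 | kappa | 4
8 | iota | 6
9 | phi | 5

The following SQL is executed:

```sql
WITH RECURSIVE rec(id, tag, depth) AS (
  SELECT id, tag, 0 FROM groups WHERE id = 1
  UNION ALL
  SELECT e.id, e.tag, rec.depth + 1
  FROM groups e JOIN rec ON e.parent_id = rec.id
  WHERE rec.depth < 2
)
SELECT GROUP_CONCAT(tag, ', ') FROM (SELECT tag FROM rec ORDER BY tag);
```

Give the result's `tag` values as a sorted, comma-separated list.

Base: id=1 (mu) at depth 0.
Iteration 1: rows with parent_id in {1} -> eta (id 2, depth 1), omicron (id 3, depth 1), gamma (id 4, depth 1).
Iteration 2: rows with parent_id in {2,3,4} -> ups (id 5, depth 2), zeta (id 6, depth 2), kappa (id 7, depth 2).
Iteration 3: depth < 2 fails for all current rows; recursion stops.

eta, gamma, kappa, mu, omicron, ups, zeta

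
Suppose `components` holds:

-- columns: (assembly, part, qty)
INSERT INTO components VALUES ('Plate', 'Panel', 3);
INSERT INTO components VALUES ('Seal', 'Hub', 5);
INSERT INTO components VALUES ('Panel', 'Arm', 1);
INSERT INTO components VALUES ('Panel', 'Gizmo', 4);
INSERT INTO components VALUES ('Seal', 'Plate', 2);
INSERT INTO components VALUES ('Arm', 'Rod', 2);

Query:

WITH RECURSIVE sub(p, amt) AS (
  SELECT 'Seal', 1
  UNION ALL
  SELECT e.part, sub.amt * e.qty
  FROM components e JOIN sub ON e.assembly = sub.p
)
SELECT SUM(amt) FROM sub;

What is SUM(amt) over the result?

Base: (Seal, amt=1).
Iteration 1: components of {Seal} -> Hub = 1*5 = 5, Plate = 1*2 = 2.
Iteration 2: components of {Hub,Plate} -> Panel = 2*3 = 6.
Iteration 3: components of {Panel} -> Arm = 6*1 = 6, Gizmo = 6*4 = 24.
Iteration 4: components of {Arm,Gizmo} -> Rod = 6*2 = 12.
Iteration 5: no further components; recursion stops.
SUM(amt) = 1 + 2 + 5 + 6 + 6 + 24 + 12 = 56.

56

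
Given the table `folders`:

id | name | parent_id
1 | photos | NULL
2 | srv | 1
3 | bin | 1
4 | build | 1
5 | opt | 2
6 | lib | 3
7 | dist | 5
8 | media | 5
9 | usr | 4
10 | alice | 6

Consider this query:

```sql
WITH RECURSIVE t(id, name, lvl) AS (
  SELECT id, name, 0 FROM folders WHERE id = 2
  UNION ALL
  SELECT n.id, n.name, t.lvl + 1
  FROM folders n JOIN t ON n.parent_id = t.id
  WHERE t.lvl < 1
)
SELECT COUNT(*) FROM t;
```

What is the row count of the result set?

2

Base: id=2 (srv) at lvl 0.
Iteration 1: rows with parent_id in {2} -> opt (id 5, lvl 1).
Iteration 2: lvl < 1 fails for all current rows; recursion stops.
Total rows emitted: 2.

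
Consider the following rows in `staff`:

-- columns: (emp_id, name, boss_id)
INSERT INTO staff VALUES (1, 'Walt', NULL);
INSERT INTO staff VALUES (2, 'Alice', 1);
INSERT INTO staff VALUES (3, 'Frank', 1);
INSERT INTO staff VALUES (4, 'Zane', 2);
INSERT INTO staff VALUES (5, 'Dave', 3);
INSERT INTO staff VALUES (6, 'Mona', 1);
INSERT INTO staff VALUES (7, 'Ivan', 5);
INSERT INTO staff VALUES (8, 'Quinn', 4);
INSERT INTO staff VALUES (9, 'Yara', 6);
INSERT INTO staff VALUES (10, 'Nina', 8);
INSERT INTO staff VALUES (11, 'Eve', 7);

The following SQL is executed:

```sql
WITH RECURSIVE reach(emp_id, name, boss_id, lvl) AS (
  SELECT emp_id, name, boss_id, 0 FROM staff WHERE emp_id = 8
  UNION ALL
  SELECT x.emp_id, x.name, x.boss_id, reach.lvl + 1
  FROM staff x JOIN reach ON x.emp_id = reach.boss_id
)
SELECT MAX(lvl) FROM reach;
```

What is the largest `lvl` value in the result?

Base: emp_id=8 (Quinn), boss_id=4, lvl 0.
Iteration 1: join on emp_id=4 -> Zane (id 4, boss_id=2, lvl 1).
Iteration 2: join on emp_id=2 -> Alice (id 2, boss_id=1, lvl 2).
Iteration 3: join on emp_id=1 -> Walt (id 1, boss_id=NULL, lvl 3).
Iteration 4: boss_id is NULL; no match; recursion stops.
lvl values: 0, 1, 2, 3; the maximum is 3.

3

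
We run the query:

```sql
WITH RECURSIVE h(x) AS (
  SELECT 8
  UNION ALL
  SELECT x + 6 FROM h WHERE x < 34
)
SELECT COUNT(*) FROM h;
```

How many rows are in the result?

Base: x=8.
Iteration 1: 8 < 34 holds -> x = 8 + 6 = 14.
Iteration 2: 14 < 34 holds -> x = 14 + 6 = 20.
Iteration 3: 20 < 34 holds -> x = 20 + 6 = 26.
Iteration 4: 26 < 34 holds -> x = 26 + 6 = 32.
Iteration 5: 32 < 34 holds -> x = 32 + 6 = 38.
Iteration 6: 38 < 34 fails; recursion stops.
Total rows emitted: 6.

6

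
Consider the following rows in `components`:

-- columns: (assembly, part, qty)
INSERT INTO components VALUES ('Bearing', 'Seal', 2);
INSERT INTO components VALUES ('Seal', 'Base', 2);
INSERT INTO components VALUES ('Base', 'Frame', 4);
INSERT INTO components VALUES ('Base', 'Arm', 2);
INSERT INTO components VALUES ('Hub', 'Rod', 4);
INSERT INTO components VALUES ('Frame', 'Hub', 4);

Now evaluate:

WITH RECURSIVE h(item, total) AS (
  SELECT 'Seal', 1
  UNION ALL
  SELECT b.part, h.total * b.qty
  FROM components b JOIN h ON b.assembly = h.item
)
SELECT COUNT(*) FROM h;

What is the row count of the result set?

6

Base: (Seal, total=1).
Iteration 1: components of {Seal} -> Base = 1*2 = 2.
Iteration 2: components of {Base} -> Arm = 2*2 = 4, Frame = 2*4 = 8.
Iteration 3: components of {Arm,Frame} -> Hub = 8*4 = 32.
Iteration 4: components of {Hub} -> Rod = 32*4 = 128.
Iteration 5: no further components; recursion stops.
Total rows emitted: 6.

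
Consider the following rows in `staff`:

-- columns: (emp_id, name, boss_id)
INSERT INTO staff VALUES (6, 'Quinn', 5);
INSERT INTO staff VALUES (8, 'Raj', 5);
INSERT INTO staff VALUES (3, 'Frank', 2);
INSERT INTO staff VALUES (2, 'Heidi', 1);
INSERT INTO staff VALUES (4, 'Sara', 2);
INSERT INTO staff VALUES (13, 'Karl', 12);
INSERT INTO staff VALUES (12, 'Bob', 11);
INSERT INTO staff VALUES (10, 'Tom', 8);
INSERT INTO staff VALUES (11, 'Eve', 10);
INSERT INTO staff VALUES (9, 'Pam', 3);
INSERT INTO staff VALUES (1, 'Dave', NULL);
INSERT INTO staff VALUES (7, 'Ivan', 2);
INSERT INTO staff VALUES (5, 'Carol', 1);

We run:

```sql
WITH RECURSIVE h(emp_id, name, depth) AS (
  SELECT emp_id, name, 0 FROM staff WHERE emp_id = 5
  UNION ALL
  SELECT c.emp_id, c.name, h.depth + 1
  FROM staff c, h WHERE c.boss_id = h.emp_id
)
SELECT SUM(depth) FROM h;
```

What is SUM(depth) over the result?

16

Base: emp_id=5 (Carol) at depth 0.
Iteration 1: rows with boss_id in {5} -> Quinn (id 6, depth 1), Raj (id 8, depth 1).
Iteration 2: rows with boss_id in {6,8} -> Tom (id 10, depth 2).
Iteration 3: rows with boss_id in {10} -> Eve (id 11, depth 3).
Iteration 4: rows with boss_id in {11} -> Bob (id 12, depth 4).
Iteration 5: rows with boss_id in {12} -> Karl (id 13, depth 5).
Iteration 6: no rows with boss_id in {13}; recursion stops.
SUM(depth) = 0 + 1 + 1 + 2 + 3 + 4 + 5 = 16.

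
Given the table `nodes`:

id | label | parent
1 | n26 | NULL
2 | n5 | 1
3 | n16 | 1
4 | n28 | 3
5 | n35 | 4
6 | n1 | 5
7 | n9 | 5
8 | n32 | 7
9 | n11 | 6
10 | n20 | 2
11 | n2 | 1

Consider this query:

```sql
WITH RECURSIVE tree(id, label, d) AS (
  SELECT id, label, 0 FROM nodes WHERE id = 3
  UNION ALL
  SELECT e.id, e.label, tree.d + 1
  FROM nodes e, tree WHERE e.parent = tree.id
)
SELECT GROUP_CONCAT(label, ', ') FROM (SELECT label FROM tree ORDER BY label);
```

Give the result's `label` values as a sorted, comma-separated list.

Base: id=3 (n16) at d 0.
Iteration 1: rows with parent in {3} -> n28 (id 4, d 1).
Iteration 2: rows with parent in {4} -> n35 (id 5, d 2).
Iteration 3: rows with parent in {5} -> n1 (id 6, d 3), n9 (id 7, d 3).
Iteration 4: rows with parent in {6,7} -> n32 (id 8, d 4), n11 (id 9, d 4).
Iteration 5: no rows with parent in {8,9}; recursion stops.

n1, n11, n16, n28, n32, n35, n9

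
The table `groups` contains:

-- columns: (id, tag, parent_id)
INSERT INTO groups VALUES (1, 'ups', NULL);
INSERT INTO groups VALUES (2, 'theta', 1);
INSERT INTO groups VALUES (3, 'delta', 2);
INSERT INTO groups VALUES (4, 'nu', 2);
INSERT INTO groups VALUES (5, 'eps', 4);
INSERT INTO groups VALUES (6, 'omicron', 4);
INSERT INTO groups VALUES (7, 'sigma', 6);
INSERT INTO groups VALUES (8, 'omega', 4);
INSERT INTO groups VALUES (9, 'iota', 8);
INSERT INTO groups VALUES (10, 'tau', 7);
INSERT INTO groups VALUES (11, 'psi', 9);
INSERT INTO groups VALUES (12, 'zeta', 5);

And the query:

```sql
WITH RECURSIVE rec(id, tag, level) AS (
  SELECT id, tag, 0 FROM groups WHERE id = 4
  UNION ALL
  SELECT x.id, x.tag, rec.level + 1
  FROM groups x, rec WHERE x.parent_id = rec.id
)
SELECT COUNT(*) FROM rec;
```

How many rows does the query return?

9

Base: id=4 (nu) at level 0.
Iteration 1: rows with parent_id in {4} -> eps (id 5, level 1), omicron (id 6, level 1), omega (id 8, level 1).
Iteration 2: rows with parent_id in {5,6,8} -> sigma (id 7, level 2), iota (id 9, level 2), zeta (id 12, level 2).
Iteration 3: rows with parent_id in {7,9,12} -> tau (id 10, level 3), psi (id 11, level 3).
Iteration 4: no rows with parent_id in {10,11}; recursion stops.
Total rows emitted: 9.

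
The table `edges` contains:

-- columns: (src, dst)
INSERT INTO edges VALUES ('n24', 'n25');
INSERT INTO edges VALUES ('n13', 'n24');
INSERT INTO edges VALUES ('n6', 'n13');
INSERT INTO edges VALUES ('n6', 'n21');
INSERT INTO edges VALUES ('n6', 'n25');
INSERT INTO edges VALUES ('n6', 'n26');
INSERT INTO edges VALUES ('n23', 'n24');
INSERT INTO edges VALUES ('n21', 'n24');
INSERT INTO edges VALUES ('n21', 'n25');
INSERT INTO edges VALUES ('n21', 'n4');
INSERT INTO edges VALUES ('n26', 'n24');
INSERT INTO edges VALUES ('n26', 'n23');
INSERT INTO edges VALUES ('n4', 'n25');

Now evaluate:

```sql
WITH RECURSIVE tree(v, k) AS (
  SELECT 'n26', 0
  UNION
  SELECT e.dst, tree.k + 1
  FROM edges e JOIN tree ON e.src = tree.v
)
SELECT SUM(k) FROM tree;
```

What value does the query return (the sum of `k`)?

9

Base: (n26, k=0).
Iteration 1: edges from {n26} -> (n23, k=1), (n24, k=1).
Iteration 2: edges from {n23,n24} -> (n24, k=2), (n25, k=2).
Iteration 3: edges from {n24,n25} -> (n25, k=3).
Iteration 4: no outgoing edges from {n25}; recursion stops.
SUM(k) = 0 + 1 + 1 + 2 + 2 + 3 = 9.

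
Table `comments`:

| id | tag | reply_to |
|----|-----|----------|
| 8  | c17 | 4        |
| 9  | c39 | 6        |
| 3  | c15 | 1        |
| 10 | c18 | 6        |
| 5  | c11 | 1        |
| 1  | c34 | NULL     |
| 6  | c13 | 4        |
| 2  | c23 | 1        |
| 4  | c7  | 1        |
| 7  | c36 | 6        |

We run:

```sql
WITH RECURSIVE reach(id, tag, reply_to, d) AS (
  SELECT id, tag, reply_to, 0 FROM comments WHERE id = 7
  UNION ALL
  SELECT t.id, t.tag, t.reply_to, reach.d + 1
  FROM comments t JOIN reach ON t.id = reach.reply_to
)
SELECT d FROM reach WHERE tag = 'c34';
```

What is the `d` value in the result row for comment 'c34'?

3

Base: id=7 (c36), reply_to=6, d 0.
Iteration 1: join on id=6 -> c13 (id 6, reply_to=4, d 1).
Iteration 2: join on id=4 -> c7 (id 4, reply_to=1, d 2).
Iteration 3: join on id=1 -> c34 (id 1, reply_to=NULL, d 3).
Iteration 4: reply_to is NULL; no match; recursion stops.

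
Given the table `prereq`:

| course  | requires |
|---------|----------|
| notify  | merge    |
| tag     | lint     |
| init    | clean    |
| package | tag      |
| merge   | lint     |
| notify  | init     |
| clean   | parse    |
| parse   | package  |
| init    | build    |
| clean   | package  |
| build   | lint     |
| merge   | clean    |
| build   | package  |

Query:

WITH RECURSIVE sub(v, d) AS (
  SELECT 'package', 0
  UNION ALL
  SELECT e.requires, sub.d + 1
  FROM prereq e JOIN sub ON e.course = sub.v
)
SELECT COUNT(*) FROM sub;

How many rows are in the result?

Base: (package, d=0).
Iteration 1: edges from {package} -> (tag, d=1).
Iteration 2: edges from {tag} -> (lint, d=2).
Iteration 3: no outgoing edges from {lint}; recursion stops.
Total rows emitted: 3.

3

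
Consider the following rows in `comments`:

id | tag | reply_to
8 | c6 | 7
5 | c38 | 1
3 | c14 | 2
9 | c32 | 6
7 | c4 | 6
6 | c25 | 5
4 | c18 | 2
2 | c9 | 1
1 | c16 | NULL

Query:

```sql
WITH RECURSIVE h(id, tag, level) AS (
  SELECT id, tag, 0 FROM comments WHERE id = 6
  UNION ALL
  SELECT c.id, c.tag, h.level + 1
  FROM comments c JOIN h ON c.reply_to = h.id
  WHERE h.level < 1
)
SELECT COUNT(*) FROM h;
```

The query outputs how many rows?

Base: id=6 (c25) at level 0.
Iteration 1: rows with reply_to in {6} -> c4 (id 7, level 1), c32 (id 9, level 1).
Iteration 2: level < 1 fails for all current rows; recursion stops.
Total rows emitted: 3.

3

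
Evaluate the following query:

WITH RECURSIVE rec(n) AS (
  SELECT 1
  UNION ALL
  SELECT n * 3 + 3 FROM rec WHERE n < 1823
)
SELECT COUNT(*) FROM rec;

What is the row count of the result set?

Base: n=1.
Iteration 1: 1 < 1823 holds -> n = 1 * 3 + 3 = 6.
Iteration 2: 6 < 1823 holds -> n = 6 * 3 + 3 = 21.
Iteration 3: 21 < 1823 holds -> n = 21 * 3 + 3 = 66.
Iteration 4: 66 < 1823 holds -> n = 66 * 3 + 3 = 201.
Iteration 5: 201 < 1823 holds -> n = 201 * 3 + 3 = 606.
Iteration 6: 606 < 1823 holds -> n = 606 * 3 + 3 = 1821.
Iteration 7: 1821 < 1823 holds -> n = 1821 * 3 + 3 = 5466.
Iteration 8: 5466 < 1823 fails; recursion stops.
Total rows emitted: 8.

8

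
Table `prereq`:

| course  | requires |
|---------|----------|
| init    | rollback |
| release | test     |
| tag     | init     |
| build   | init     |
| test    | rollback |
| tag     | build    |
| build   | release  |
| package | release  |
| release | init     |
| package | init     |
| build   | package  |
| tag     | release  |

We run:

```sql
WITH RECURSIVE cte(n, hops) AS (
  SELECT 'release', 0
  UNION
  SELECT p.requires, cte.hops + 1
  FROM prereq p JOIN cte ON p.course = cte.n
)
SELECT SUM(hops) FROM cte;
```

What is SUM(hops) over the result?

4

Base: (release, hops=0).
Iteration 1: edges from {release} -> (init, hops=1), (test, hops=1).
Iteration 2: edges from {init,test} -> (rollback, hops=2). [UNION drops 1 duplicate row(s)]
Iteration 3: no outgoing edges from {rollback}; recursion stops.
SUM(hops) = 0 + 1 + 1 + 2 = 4.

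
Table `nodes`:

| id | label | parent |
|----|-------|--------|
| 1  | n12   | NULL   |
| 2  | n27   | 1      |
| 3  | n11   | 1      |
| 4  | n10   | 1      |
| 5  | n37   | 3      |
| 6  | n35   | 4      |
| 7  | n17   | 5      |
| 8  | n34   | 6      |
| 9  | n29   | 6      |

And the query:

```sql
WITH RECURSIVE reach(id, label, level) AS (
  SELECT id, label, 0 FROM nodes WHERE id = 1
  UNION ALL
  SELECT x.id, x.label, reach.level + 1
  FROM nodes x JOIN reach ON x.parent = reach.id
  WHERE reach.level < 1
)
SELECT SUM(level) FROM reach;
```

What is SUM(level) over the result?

3

Base: id=1 (n12) at level 0.
Iteration 1: rows with parent in {1} -> n27 (id 2, level 1), n11 (id 3, level 1), n10 (id 4, level 1).
Iteration 2: level < 1 fails for all current rows; recursion stops.
SUM(level) = 0 + 1 + 1 + 1 = 3.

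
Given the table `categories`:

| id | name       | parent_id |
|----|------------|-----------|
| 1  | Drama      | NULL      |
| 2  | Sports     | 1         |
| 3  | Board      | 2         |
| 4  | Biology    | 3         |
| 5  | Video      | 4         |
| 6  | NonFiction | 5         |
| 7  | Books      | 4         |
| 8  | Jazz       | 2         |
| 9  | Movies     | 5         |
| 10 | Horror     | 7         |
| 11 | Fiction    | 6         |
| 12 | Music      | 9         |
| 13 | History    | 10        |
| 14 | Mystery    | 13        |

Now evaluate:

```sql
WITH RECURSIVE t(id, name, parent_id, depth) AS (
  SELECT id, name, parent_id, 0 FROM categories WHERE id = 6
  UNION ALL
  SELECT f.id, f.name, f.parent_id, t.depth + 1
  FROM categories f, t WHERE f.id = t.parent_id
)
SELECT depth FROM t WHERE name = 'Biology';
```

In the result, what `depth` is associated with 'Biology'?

2

Base: id=6 (NonFiction), parent_id=5, depth 0.
Iteration 1: join on id=5 -> Video (id 5, parent_id=4, depth 1).
Iteration 2: join on id=4 -> Biology (id 4, parent_id=3, depth 2).
Iteration 3: join on id=3 -> Board (id 3, parent_id=2, depth 3).
Iteration 4: join on id=2 -> Sports (id 2, parent_id=1, depth 4).
Iteration 5: join on id=1 -> Drama (id 1, parent_id=NULL, depth 5).
Iteration 6: parent_id is NULL; no match; recursion stops.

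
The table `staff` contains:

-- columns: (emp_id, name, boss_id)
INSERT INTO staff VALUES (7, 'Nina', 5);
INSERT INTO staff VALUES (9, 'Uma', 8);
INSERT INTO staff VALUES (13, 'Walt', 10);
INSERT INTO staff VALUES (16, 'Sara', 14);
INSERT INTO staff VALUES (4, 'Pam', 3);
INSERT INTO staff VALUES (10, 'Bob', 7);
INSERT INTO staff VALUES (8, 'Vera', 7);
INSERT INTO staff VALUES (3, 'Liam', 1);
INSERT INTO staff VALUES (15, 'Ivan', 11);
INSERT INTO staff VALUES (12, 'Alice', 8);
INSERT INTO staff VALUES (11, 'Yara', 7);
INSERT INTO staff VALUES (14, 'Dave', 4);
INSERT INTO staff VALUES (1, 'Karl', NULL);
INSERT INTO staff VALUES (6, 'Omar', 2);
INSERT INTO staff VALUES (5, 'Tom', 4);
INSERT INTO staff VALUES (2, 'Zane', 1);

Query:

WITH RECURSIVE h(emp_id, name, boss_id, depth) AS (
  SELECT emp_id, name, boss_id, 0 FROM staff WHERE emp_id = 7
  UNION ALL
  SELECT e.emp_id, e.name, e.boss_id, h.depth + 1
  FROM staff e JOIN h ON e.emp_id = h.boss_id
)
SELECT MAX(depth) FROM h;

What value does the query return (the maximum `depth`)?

4

Base: emp_id=7 (Nina), boss_id=5, depth 0.
Iteration 1: join on emp_id=5 -> Tom (id 5, boss_id=4, depth 1).
Iteration 2: join on emp_id=4 -> Pam (id 4, boss_id=3, depth 2).
Iteration 3: join on emp_id=3 -> Liam (id 3, boss_id=1, depth 3).
Iteration 4: join on emp_id=1 -> Karl (id 1, boss_id=NULL, depth 4).
Iteration 5: boss_id is NULL; no match; recursion stops.
depth values: 0, 1, 2, 3, 4; the maximum is 4.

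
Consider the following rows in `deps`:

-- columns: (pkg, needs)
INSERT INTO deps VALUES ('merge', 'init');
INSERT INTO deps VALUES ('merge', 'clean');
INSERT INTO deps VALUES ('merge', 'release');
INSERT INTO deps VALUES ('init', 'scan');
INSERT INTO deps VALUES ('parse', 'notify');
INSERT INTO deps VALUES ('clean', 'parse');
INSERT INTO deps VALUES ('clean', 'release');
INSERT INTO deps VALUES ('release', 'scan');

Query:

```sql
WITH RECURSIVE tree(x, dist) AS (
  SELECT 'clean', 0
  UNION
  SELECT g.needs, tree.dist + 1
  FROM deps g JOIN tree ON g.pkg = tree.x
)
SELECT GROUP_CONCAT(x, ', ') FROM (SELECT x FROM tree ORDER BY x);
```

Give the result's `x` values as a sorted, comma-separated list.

clean, notify, parse, release, scan

Base: (clean, dist=0).
Iteration 1: edges from {clean} -> (parse, dist=1), (release, dist=1).
Iteration 2: edges from {parse,release} -> (notify, dist=2), (scan, dist=2).
Iteration 3: no outgoing edges from {notify,scan}; recursion stops.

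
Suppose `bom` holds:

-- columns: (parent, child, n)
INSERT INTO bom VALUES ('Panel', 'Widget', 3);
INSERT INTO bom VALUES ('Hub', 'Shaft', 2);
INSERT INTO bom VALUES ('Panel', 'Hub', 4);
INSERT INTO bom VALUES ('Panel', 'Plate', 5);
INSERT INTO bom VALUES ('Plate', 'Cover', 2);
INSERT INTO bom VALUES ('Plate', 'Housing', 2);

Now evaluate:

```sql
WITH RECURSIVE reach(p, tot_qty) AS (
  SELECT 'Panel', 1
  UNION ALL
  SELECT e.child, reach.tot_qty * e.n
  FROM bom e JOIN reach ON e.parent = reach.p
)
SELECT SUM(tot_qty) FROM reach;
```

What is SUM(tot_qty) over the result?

Base: (Panel, tot_qty=1).
Iteration 1: components of {Panel} -> Hub = 1*4 = 4, Plate = 1*5 = 5, Widget = 1*3 = 3.
Iteration 2: components of {Hub,Plate,Widget} -> Cover = 5*2 = 10, Housing = 5*2 = 10, Shaft = 4*2 = 8.
Iteration 3: no further components; recursion stops.
SUM(tot_qty) = 1 + 4 + 3 + 5 + 8 + 10 + 10 = 41.

41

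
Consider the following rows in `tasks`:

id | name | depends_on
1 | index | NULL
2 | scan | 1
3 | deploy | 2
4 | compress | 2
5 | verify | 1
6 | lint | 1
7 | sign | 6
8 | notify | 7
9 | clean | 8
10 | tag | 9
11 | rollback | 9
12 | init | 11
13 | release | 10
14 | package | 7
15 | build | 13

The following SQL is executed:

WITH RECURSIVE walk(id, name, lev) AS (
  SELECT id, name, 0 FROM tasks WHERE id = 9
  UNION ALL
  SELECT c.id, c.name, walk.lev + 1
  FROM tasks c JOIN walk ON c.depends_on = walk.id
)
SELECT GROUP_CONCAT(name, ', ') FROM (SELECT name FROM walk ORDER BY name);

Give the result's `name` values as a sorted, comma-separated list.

build, clean, init, release, rollback, tag

Base: id=9 (clean) at lev 0.
Iteration 1: rows with depends_on in {9} -> tag (id 10, lev 1), rollback (id 11, lev 1).
Iteration 2: rows with depends_on in {10,11} -> init (id 12, lev 2), release (id 13, lev 2).
Iteration 3: rows with depends_on in {12,13} -> build (id 15, lev 3).
Iteration 4: no rows with depends_on in {15}; recursion stops.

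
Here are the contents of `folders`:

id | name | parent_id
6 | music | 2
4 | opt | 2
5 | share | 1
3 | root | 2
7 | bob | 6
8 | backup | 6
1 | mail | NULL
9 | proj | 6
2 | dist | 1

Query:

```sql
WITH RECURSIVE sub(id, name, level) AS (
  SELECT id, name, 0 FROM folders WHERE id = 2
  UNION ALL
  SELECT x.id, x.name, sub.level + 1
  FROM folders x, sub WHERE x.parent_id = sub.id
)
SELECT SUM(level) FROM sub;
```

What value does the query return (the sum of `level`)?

9

Base: id=2 (dist) at level 0.
Iteration 1: rows with parent_id in {2} -> root (id 3, level 1), opt (id 4, level 1), music (id 6, level 1).
Iteration 2: rows with parent_id in {3,4,6} -> bob (id 7, level 2), backup (id 8, level 2), proj (id 9, level 2).
Iteration 3: no rows with parent_id in {7,8,9}; recursion stops.
SUM(level) = 0 + 1 + 1 + 1 + 2 + 2 + 2 = 9.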